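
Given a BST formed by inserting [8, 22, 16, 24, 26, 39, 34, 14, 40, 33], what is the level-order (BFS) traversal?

Tree insertion order: [8, 22, 16, 24, 26, 39, 34, 14, 40, 33]
Tree (level-order array): [8, None, 22, 16, 24, 14, None, None, 26, None, None, None, 39, 34, 40, 33]
BFS from the root, enqueuing left then right child of each popped node:
  queue [8] -> pop 8, enqueue [22], visited so far: [8]
  queue [22] -> pop 22, enqueue [16, 24], visited so far: [8, 22]
  queue [16, 24] -> pop 16, enqueue [14], visited so far: [8, 22, 16]
  queue [24, 14] -> pop 24, enqueue [26], visited so far: [8, 22, 16, 24]
  queue [14, 26] -> pop 14, enqueue [none], visited so far: [8, 22, 16, 24, 14]
  queue [26] -> pop 26, enqueue [39], visited so far: [8, 22, 16, 24, 14, 26]
  queue [39] -> pop 39, enqueue [34, 40], visited so far: [8, 22, 16, 24, 14, 26, 39]
  queue [34, 40] -> pop 34, enqueue [33], visited so far: [8, 22, 16, 24, 14, 26, 39, 34]
  queue [40, 33] -> pop 40, enqueue [none], visited so far: [8, 22, 16, 24, 14, 26, 39, 34, 40]
  queue [33] -> pop 33, enqueue [none], visited so far: [8, 22, 16, 24, 14, 26, 39, 34, 40, 33]
Result: [8, 22, 16, 24, 14, 26, 39, 34, 40, 33]


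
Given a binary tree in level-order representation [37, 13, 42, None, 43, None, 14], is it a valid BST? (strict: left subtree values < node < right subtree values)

Level-order array: [37, 13, 42, None, 43, None, 14]
Validate using subtree bounds (lo, hi): at each node, require lo < value < hi,
then recurse left with hi=value and right with lo=value.
Preorder trace (stopping at first violation):
  at node 37 with bounds (-inf, +inf): OK
  at node 13 with bounds (-inf, 37): OK
  at node 43 with bounds (13, 37): VIOLATION
Node 43 violates its bound: not (13 < 43 < 37).
Result: Not a valid BST


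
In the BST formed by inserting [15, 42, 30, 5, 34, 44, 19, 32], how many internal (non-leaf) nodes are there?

Tree built from: [15, 42, 30, 5, 34, 44, 19, 32]
Tree (level-order array): [15, 5, 42, None, None, 30, 44, 19, 34, None, None, None, None, 32]
Rule: An internal node has at least one child.
Per-node child counts:
  node 15: 2 child(ren)
  node 5: 0 child(ren)
  node 42: 2 child(ren)
  node 30: 2 child(ren)
  node 19: 0 child(ren)
  node 34: 1 child(ren)
  node 32: 0 child(ren)
  node 44: 0 child(ren)
Matching nodes: [15, 42, 30, 34]
Count of internal (non-leaf) nodes: 4


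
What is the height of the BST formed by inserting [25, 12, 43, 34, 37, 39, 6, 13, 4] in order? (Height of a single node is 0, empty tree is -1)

Insertion order: [25, 12, 43, 34, 37, 39, 6, 13, 4]
Tree (level-order array): [25, 12, 43, 6, 13, 34, None, 4, None, None, None, None, 37, None, None, None, 39]
Compute height bottom-up (empty subtree = -1):
  height(4) = 1 + max(-1, -1) = 0
  height(6) = 1 + max(0, -1) = 1
  height(13) = 1 + max(-1, -1) = 0
  height(12) = 1 + max(1, 0) = 2
  height(39) = 1 + max(-1, -1) = 0
  height(37) = 1 + max(-1, 0) = 1
  height(34) = 1 + max(-1, 1) = 2
  height(43) = 1 + max(2, -1) = 3
  height(25) = 1 + max(2, 3) = 4
Height = 4


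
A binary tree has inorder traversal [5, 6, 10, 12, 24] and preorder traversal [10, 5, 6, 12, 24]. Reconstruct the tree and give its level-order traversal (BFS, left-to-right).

Inorder:  [5, 6, 10, 12, 24]
Preorder: [10, 5, 6, 12, 24]
Algorithm: preorder visits root first, so consume preorder in order;
for each root, split the current inorder slice at that value into
left-subtree inorder and right-subtree inorder, then recurse.
Recursive splits:
  root=10; inorder splits into left=[5, 6], right=[12, 24]
  root=5; inorder splits into left=[], right=[6]
  root=6; inorder splits into left=[], right=[]
  root=12; inorder splits into left=[], right=[24]
  root=24; inorder splits into left=[], right=[]
Reconstructed level-order: [10, 5, 12, 6, 24]


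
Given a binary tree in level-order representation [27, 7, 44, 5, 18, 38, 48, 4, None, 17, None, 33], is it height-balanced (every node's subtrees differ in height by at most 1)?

Tree (level-order array): [27, 7, 44, 5, 18, 38, 48, 4, None, 17, None, 33]
Definition: a tree is height-balanced if, at every node, |h(left) - h(right)| <= 1 (empty subtree has height -1).
Bottom-up per-node check:
  node 4: h_left=-1, h_right=-1, diff=0 [OK], height=0
  node 5: h_left=0, h_right=-1, diff=1 [OK], height=1
  node 17: h_left=-1, h_right=-1, diff=0 [OK], height=0
  node 18: h_left=0, h_right=-1, diff=1 [OK], height=1
  node 7: h_left=1, h_right=1, diff=0 [OK], height=2
  node 33: h_left=-1, h_right=-1, diff=0 [OK], height=0
  node 38: h_left=0, h_right=-1, diff=1 [OK], height=1
  node 48: h_left=-1, h_right=-1, diff=0 [OK], height=0
  node 44: h_left=1, h_right=0, diff=1 [OK], height=2
  node 27: h_left=2, h_right=2, diff=0 [OK], height=3
All nodes satisfy the balance condition.
Result: Balanced


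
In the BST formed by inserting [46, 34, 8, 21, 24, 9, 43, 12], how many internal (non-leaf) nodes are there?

Tree built from: [46, 34, 8, 21, 24, 9, 43, 12]
Tree (level-order array): [46, 34, None, 8, 43, None, 21, None, None, 9, 24, None, 12]
Rule: An internal node has at least one child.
Per-node child counts:
  node 46: 1 child(ren)
  node 34: 2 child(ren)
  node 8: 1 child(ren)
  node 21: 2 child(ren)
  node 9: 1 child(ren)
  node 12: 0 child(ren)
  node 24: 0 child(ren)
  node 43: 0 child(ren)
Matching nodes: [46, 34, 8, 21, 9]
Count of internal (non-leaf) nodes: 5


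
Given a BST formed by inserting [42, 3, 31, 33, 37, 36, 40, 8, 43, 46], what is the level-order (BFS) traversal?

Tree insertion order: [42, 3, 31, 33, 37, 36, 40, 8, 43, 46]
Tree (level-order array): [42, 3, 43, None, 31, None, 46, 8, 33, None, None, None, None, None, 37, 36, 40]
BFS from the root, enqueuing left then right child of each popped node:
  queue [42] -> pop 42, enqueue [3, 43], visited so far: [42]
  queue [3, 43] -> pop 3, enqueue [31], visited so far: [42, 3]
  queue [43, 31] -> pop 43, enqueue [46], visited so far: [42, 3, 43]
  queue [31, 46] -> pop 31, enqueue [8, 33], visited so far: [42, 3, 43, 31]
  queue [46, 8, 33] -> pop 46, enqueue [none], visited so far: [42, 3, 43, 31, 46]
  queue [8, 33] -> pop 8, enqueue [none], visited so far: [42, 3, 43, 31, 46, 8]
  queue [33] -> pop 33, enqueue [37], visited so far: [42, 3, 43, 31, 46, 8, 33]
  queue [37] -> pop 37, enqueue [36, 40], visited so far: [42, 3, 43, 31, 46, 8, 33, 37]
  queue [36, 40] -> pop 36, enqueue [none], visited so far: [42, 3, 43, 31, 46, 8, 33, 37, 36]
  queue [40] -> pop 40, enqueue [none], visited so far: [42, 3, 43, 31, 46, 8, 33, 37, 36, 40]
Result: [42, 3, 43, 31, 46, 8, 33, 37, 36, 40]


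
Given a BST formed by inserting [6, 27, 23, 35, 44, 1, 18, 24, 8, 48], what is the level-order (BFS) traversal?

Tree insertion order: [6, 27, 23, 35, 44, 1, 18, 24, 8, 48]
Tree (level-order array): [6, 1, 27, None, None, 23, 35, 18, 24, None, 44, 8, None, None, None, None, 48]
BFS from the root, enqueuing left then right child of each popped node:
  queue [6] -> pop 6, enqueue [1, 27], visited so far: [6]
  queue [1, 27] -> pop 1, enqueue [none], visited so far: [6, 1]
  queue [27] -> pop 27, enqueue [23, 35], visited so far: [6, 1, 27]
  queue [23, 35] -> pop 23, enqueue [18, 24], visited so far: [6, 1, 27, 23]
  queue [35, 18, 24] -> pop 35, enqueue [44], visited so far: [6, 1, 27, 23, 35]
  queue [18, 24, 44] -> pop 18, enqueue [8], visited so far: [6, 1, 27, 23, 35, 18]
  queue [24, 44, 8] -> pop 24, enqueue [none], visited so far: [6, 1, 27, 23, 35, 18, 24]
  queue [44, 8] -> pop 44, enqueue [48], visited so far: [6, 1, 27, 23, 35, 18, 24, 44]
  queue [8, 48] -> pop 8, enqueue [none], visited so far: [6, 1, 27, 23, 35, 18, 24, 44, 8]
  queue [48] -> pop 48, enqueue [none], visited so far: [6, 1, 27, 23, 35, 18, 24, 44, 8, 48]
Result: [6, 1, 27, 23, 35, 18, 24, 44, 8, 48]


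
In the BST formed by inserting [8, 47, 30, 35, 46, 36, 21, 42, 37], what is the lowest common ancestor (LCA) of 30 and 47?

Tree insertion order: [8, 47, 30, 35, 46, 36, 21, 42, 37]
Tree (level-order array): [8, None, 47, 30, None, 21, 35, None, None, None, 46, 36, None, None, 42, 37]
In a BST, the LCA of p=30, q=47 is the first node v on the
root-to-leaf path with p <= v <= q (go left if both < v, right if both > v).
Walk from root:
  at 8: both 30 and 47 > 8, go right
  at 47: 30 <= 47 <= 47, this is the LCA
LCA = 47


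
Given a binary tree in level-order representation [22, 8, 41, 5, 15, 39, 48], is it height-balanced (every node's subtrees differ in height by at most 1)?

Tree (level-order array): [22, 8, 41, 5, 15, 39, 48]
Definition: a tree is height-balanced if, at every node, |h(left) - h(right)| <= 1 (empty subtree has height -1).
Bottom-up per-node check:
  node 5: h_left=-1, h_right=-1, diff=0 [OK], height=0
  node 15: h_left=-1, h_right=-1, diff=0 [OK], height=0
  node 8: h_left=0, h_right=0, diff=0 [OK], height=1
  node 39: h_left=-1, h_right=-1, diff=0 [OK], height=0
  node 48: h_left=-1, h_right=-1, diff=0 [OK], height=0
  node 41: h_left=0, h_right=0, diff=0 [OK], height=1
  node 22: h_left=1, h_right=1, diff=0 [OK], height=2
All nodes satisfy the balance condition.
Result: Balanced


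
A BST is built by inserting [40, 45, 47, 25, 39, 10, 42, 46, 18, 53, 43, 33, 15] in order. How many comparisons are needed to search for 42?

Search path for 42: 40 -> 45 -> 42
Found: True
Comparisons: 3


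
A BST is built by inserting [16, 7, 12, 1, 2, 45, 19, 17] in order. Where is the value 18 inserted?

Starting tree (level order): [16, 7, 45, 1, 12, 19, None, None, 2, None, None, 17]
Insertion path: 16 -> 45 -> 19 -> 17
Result: insert 18 as right child of 17
Final tree (level order): [16, 7, 45, 1, 12, 19, None, None, 2, None, None, 17, None, None, None, None, 18]


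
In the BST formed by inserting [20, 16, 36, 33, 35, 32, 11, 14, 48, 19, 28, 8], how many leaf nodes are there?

Tree built from: [20, 16, 36, 33, 35, 32, 11, 14, 48, 19, 28, 8]
Tree (level-order array): [20, 16, 36, 11, 19, 33, 48, 8, 14, None, None, 32, 35, None, None, None, None, None, None, 28]
Rule: A leaf has 0 children.
Per-node child counts:
  node 20: 2 child(ren)
  node 16: 2 child(ren)
  node 11: 2 child(ren)
  node 8: 0 child(ren)
  node 14: 0 child(ren)
  node 19: 0 child(ren)
  node 36: 2 child(ren)
  node 33: 2 child(ren)
  node 32: 1 child(ren)
  node 28: 0 child(ren)
  node 35: 0 child(ren)
  node 48: 0 child(ren)
Matching nodes: [8, 14, 19, 28, 35, 48]
Count of leaf nodes: 6


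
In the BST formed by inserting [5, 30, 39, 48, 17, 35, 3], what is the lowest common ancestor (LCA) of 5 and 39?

Tree insertion order: [5, 30, 39, 48, 17, 35, 3]
Tree (level-order array): [5, 3, 30, None, None, 17, 39, None, None, 35, 48]
In a BST, the LCA of p=5, q=39 is the first node v on the
root-to-leaf path with p <= v <= q (go left if both < v, right if both > v).
Walk from root:
  at 5: 5 <= 5 <= 39, this is the LCA
LCA = 5


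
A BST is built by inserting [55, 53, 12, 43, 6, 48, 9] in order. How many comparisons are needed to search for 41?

Search path for 41: 55 -> 53 -> 12 -> 43
Found: False
Comparisons: 4


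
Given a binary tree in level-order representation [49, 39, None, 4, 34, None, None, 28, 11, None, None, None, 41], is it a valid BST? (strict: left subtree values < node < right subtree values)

Level-order array: [49, 39, None, 4, 34, None, None, 28, 11, None, None, None, 41]
Validate using subtree bounds (lo, hi): at each node, require lo < value < hi,
then recurse left with hi=value and right with lo=value.
Preorder trace (stopping at first violation):
  at node 49 with bounds (-inf, +inf): OK
  at node 39 with bounds (-inf, 49): OK
  at node 4 with bounds (-inf, 39): OK
  at node 34 with bounds (39, 49): VIOLATION
Node 34 violates its bound: not (39 < 34 < 49).
Result: Not a valid BST


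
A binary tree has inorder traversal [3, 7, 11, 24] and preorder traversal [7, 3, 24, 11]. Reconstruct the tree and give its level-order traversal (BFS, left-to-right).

Inorder:  [3, 7, 11, 24]
Preorder: [7, 3, 24, 11]
Algorithm: preorder visits root first, so consume preorder in order;
for each root, split the current inorder slice at that value into
left-subtree inorder and right-subtree inorder, then recurse.
Recursive splits:
  root=7; inorder splits into left=[3], right=[11, 24]
  root=3; inorder splits into left=[], right=[]
  root=24; inorder splits into left=[11], right=[]
  root=11; inorder splits into left=[], right=[]
Reconstructed level-order: [7, 3, 24, 11]


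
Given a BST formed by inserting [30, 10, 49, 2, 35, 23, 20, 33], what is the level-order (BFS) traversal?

Tree insertion order: [30, 10, 49, 2, 35, 23, 20, 33]
Tree (level-order array): [30, 10, 49, 2, 23, 35, None, None, None, 20, None, 33]
BFS from the root, enqueuing left then right child of each popped node:
  queue [30] -> pop 30, enqueue [10, 49], visited so far: [30]
  queue [10, 49] -> pop 10, enqueue [2, 23], visited so far: [30, 10]
  queue [49, 2, 23] -> pop 49, enqueue [35], visited so far: [30, 10, 49]
  queue [2, 23, 35] -> pop 2, enqueue [none], visited so far: [30, 10, 49, 2]
  queue [23, 35] -> pop 23, enqueue [20], visited so far: [30, 10, 49, 2, 23]
  queue [35, 20] -> pop 35, enqueue [33], visited so far: [30, 10, 49, 2, 23, 35]
  queue [20, 33] -> pop 20, enqueue [none], visited so far: [30, 10, 49, 2, 23, 35, 20]
  queue [33] -> pop 33, enqueue [none], visited so far: [30, 10, 49, 2, 23, 35, 20, 33]
Result: [30, 10, 49, 2, 23, 35, 20, 33]


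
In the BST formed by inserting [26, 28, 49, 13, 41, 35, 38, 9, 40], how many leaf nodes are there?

Tree built from: [26, 28, 49, 13, 41, 35, 38, 9, 40]
Tree (level-order array): [26, 13, 28, 9, None, None, 49, None, None, 41, None, 35, None, None, 38, None, 40]
Rule: A leaf has 0 children.
Per-node child counts:
  node 26: 2 child(ren)
  node 13: 1 child(ren)
  node 9: 0 child(ren)
  node 28: 1 child(ren)
  node 49: 1 child(ren)
  node 41: 1 child(ren)
  node 35: 1 child(ren)
  node 38: 1 child(ren)
  node 40: 0 child(ren)
Matching nodes: [9, 40]
Count of leaf nodes: 2


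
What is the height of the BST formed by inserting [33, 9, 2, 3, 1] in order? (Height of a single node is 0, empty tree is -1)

Insertion order: [33, 9, 2, 3, 1]
Tree (level-order array): [33, 9, None, 2, None, 1, 3]
Compute height bottom-up (empty subtree = -1):
  height(1) = 1 + max(-1, -1) = 0
  height(3) = 1 + max(-1, -1) = 0
  height(2) = 1 + max(0, 0) = 1
  height(9) = 1 + max(1, -1) = 2
  height(33) = 1 + max(2, -1) = 3
Height = 3


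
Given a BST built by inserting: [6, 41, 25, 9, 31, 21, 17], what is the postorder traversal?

Tree insertion order: [6, 41, 25, 9, 31, 21, 17]
Tree (level-order array): [6, None, 41, 25, None, 9, 31, None, 21, None, None, 17]
Postorder traversal: [17, 21, 9, 31, 25, 41, 6]


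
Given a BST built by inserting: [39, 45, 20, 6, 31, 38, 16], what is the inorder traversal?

Tree insertion order: [39, 45, 20, 6, 31, 38, 16]
Tree (level-order array): [39, 20, 45, 6, 31, None, None, None, 16, None, 38]
Inorder traversal: [6, 16, 20, 31, 38, 39, 45]


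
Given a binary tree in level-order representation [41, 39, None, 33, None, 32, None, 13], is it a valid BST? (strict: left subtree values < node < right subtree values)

Level-order array: [41, 39, None, 33, None, 32, None, 13]
Validate using subtree bounds (lo, hi): at each node, require lo < value < hi,
then recurse left with hi=value and right with lo=value.
Preorder trace (stopping at first violation):
  at node 41 with bounds (-inf, +inf): OK
  at node 39 with bounds (-inf, 41): OK
  at node 33 with bounds (-inf, 39): OK
  at node 32 with bounds (-inf, 33): OK
  at node 13 with bounds (-inf, 32): OK
No violation found at any node.
Result: Valid BST


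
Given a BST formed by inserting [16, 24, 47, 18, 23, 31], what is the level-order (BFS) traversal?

Tree insertion order: [16, 24, 47, 18, 23, 31]
Tree (level-order array): [16, None, 24, 18, 47, None, 23, 31]
BFS from the root, enqueuing left then right child of each popped node:
  queue [16] -> pop 16, enqueue [24], visited so far: [16]
  queue [24] -> pop 24, enqueue [18, 47], visited so far: [16, 24]
  queue [18, 47] -> pop 18, enqueue [23], visited so far: [16, 24, 18]
  queue [47, 23] -> pop 47, enqueue [31], visited so far: [16, 24, 18, 47]
  queue [23, 31] -> pop 23, enqueue [none], visited so far: [16, 24, 18, 47, 23]
  queue [31] -> pop 31, enqueue [none], visited so far: [16, 24, 18, 47, 23, 31]
Result: [16, 24, 18, 47, 23, 31]


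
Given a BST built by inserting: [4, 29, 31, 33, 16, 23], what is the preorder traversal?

Tree insertion order: [4, 29, 31, 33, 16, 23]
Tree (level-order array): [4, None, 29, 16, 31, None, 23, None, 33]
Preorder traversal: [4, 29, 16, 23, 31, 33]


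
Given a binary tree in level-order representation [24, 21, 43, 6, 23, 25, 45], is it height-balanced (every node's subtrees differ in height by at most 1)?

Tree (level-order array): [24, 21, 43, 6, 23, 25, 45]
Definition: a tree is height-balanced if, at every node, |h(left) - h(right)| <= 1 (empty subtree has height -1).
Bottom-up per-node check:
  node 6: h_left=-1, h_right=-1, diff=0 [OK], height=0
  node 23: h_left=-1, h_right=-1, diff=0 [OK], height=0
  node 21: h_left=0, h_right=0, diff=0 [OK], height=1
  node 25: h_left=-1, h_right=-1, diff=0 [OK], height=0
  node 45: h_left=-1, h_right=-1, diff=0 [OK], height=0
  node 43: h_left=0, h_right=0, diff=0 [OK], height=1
  node 24: h_left=1, h_right=1, diff=0 [OK], height=2
All nodes satisfy the balance condition.
Result: Balanced


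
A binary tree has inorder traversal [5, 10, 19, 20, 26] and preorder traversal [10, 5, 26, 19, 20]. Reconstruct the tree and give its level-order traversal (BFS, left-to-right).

Inorder:  [5, 10, 19, 20, 26]
Preorder: [10, 5, 26, 19, 20]
Algorithm: preorder visits root first, so consume preorder in order;
for each root, split the current inorder slice at that value into
left-subtree inorder and right-subtree inorder, then recurse.
Recursive splits:
  root=10; inorder splits into left=[5], right=[19, 20, 26]
  root=5; inorder splits into left=[], right=[]
  root=26; inorder splits into left=[19, 20], right=[]
  root=19; inorder splits into left=[], right=[20]
  root=20; inorder splits into left=[], right=[]
Reconstructed level-order: [10, 5, 26, 19, 20]


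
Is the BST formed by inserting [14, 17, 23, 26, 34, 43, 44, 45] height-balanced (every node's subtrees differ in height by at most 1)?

Tree (level-order array): [14, None, 17, None, 23, None, 26, None, 34, None, 43, None, 44, None, 45]
Definition: a tree is height-balanced if, at every node, |h(left) - h(right)| <= 1 (empty subtree has height -1).
Bottom-up per-node check:
  node 45: h_left=-1, h_right=-1, diff=0 [OK], height=0
  node 44: h_left=-1, h_right=0, diff=1 [OK], height=1
  node 43: h_left=-1, h_right=1, diff=2 [FAIL (|-1-1|=2 > 1)], height=2
  node 34: h_left=-1, h_right=2, diff=3 [FAIL (|-1-2|=3 > 1)], height=3
  node 26: h_left=-1, h_right=3, diff=4 [FAIL (|-1-3|=4 > 1)], height=4
  node 23: h_left=-1, h_right=4, diff=5 [FAIL (|-1-4|=5 > 1)], height=5
  node 17: h_left=-1, h_right=5, diff=6 [FAIL (|-1-5|=6 > 1)], height=6
  node 14: h_left=-1, h_right=6, diff=7 [FAIL (|-1-6|=7 > 1)], height=7
Node 43 violates the condition: |-1 - 1| = 2 > 1.
Result: Not balanced


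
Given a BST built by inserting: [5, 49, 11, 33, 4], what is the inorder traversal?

Tree insertion order: [5, 49, 11, 33, 4]
Tree (level-order array): [5, 4, 49, None, None, 11, None, None, 33]
Inorder traversal: [4, 5, 11, 33, 49]


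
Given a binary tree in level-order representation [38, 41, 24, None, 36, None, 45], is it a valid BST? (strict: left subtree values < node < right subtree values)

Level-order array: [38, 41, 24, None, 36, None, 45]
Validate using subtree bounds (lo, hi): at each node, require lo < value < hi,
then recurse left with hi=value and right with lo=value.
Preorder trace (stopping at first violation):
  at node 38 with bounds (-inf, +inf): OK
  at node 41 with bounds (-inf, 38): VIOLATION
Node 41 violates its bound: not (-inf < 41 < 38).
Result: Not a valid BST


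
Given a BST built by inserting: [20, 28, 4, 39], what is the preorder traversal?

Tree insertion order: [20, 28, 4, 39]
Tree (level-order array): [20, 4, 28, None, None, None, 39]
Preorder traversal: [20, 4, 28, 39]


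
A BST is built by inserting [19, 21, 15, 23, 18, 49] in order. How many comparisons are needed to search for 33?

Search path for 33: 19 -> 21 -> 23 -> 49
Found: False
Comparisons: 4


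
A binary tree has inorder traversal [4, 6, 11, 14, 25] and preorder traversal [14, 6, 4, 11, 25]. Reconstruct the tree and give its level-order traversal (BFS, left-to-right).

Inorder:  [4, 6, 11, 14, 25]
Preorder: [14, 6, 4, 11, 25]
Algorithm: preorder visits root first, so consume preorder in order;
for each root, split the current inorder slice at that value into
left-subtree inorder and right-subtree inorder, then recurse.
Recursive splits:
  root=14; inorder splits into left=[4, 6, 11], right=[25]
  root=6; inorder splits into left=[4], right=[11]
  root=4; inorder splits into left=[], right=[]
  root=11; inorder splits into left=[], right=[]
  root=25; inorder splits into left=[], right=[]
Reconstructed level-order: [14, 6, 25, 4, 11]


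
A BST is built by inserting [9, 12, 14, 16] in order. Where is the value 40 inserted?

Starting tree (level order): [9, None, 12, None, 14, None, 16]
Insertion path: 9 -> 12 -> 14 -> 16
Result: insert 40 as right child of 16
Final tree (level order): [9, None, 12, None, 14, None, 16, None, 40]


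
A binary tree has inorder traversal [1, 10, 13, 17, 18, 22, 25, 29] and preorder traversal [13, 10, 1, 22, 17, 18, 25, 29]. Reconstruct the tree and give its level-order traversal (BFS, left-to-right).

Inorder:  [1, 10, 13, 17, 18, 22, 25, 29]
Preorder: [13, 10, 1, 22, 17, 18, 25, 29]
Algorithm: preorder visits root first, so consume preorder in order;
for each root, split the current inorder slice at that value into
left-subtree inorder and right-subtree inorder, then recurse.
Recursive splits:
  root=13; inorder splits into left=[1, 10], right=[17, 18, 22, 25, 29]
  root=10; inorder splits into left=[1], right=[]
  root=1; inorder splits into left=[], right=[]
  root=22; inorder splits into left=[17, 18], right=[25, 29]
  root=17; inorder splits into left=[], right=[18]
  root=18; inorder splits into left=[], right=[]
  root=25; inorder splits into left=[], right=[29]
  root=29; inorder splits into left=[], right=[]
Reconstructed level-order: [13, 10, 22, 1, 17, 25, 18, 29]


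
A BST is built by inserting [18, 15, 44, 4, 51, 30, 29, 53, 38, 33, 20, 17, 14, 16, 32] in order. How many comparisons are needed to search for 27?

Search path for 27: 18 -> 44 -> 30 -> 29 -> 20
Found: False
Comparisons: 5


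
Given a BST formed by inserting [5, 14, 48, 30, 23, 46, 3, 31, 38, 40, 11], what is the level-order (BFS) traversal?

Tree insertion order: [5, 14, 48, 30, 23, 46, 3, 31, 38, 40, 11]
Tree (level-order array): [5, 3, 14, None, None, 11, 48, None, None, 30, None, 23, 46, None, None, 31, None, None, 38, None, 40]
BFS from the root, enqueuing left then right child of each popped node:
  queue [5] -> pop 5, enqueue [3, 14], visited so far: [5]
  queue [3, 14] -> pop 3, enqueue [none], visited so far: [5, 3]
  queue [14] -> pop 14, enqueue [11, 48], visited so far: [5, 3, 14]
  queue [11, 48] -> pop 11, enqueue [none], visited so far: [5, 3, 14, 11]
  queue [48] -> pop 48, enqueue [30], visited so far: [5, 3, 14, 11, 48]
  queue [30] -> pop 30, enqueue [23, 46], visited so far: [5, 3, 14, 11, 48, 30]
  queue [23, 46] -> pop 23, enqueue [none], visited so far: [5, 3, 14, 11, 48, 30, 23]
  queue [46] -> pop 46, enqueue [31], visited so far: [5, 3, 14, 11, 48, 30, 23, 46]
  queue [31] -> pop 31, enqueue [38], visited so far: [5, 3, 14, 11, 48, 30, 23, 46, 31]
  queue [38] -> pop 38, enqueue [40], visited so far: [5, 3, 14, 11, 48, 30, 23, 46, 31, 38]
  queue [40] -> pop 40, enqueue [none], visited so far: [5, 3, 14, 11, 48, 30, 23, 46, 31, 38, 40]
Result: [5, 3, 14, 11, 48, 30, 23, 46, 31, 38, 40]


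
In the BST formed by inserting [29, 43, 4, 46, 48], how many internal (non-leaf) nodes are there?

Tree built from: [29, 43, 4, 46, 48]
Tree (level-order array): [29, 4, 43, None, None, None, 46, None, 48]
Rule: An internal node has at least one child.
Per-node child counts:
  node 29: 2 child(ren)
  node 4: 0 child(ren)
  node 43: 1 child(ren)
  node 46: 1 child(ren)
  node 48: 0 child(ren)
Matching nodes: [29, 43, 46]
Count of internal (non-leaf) nodes: 3


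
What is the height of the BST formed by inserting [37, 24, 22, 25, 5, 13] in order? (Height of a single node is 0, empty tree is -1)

Insertion order: [37, 24, 22, 25, 5, 13]
Tree (level-order array): [37, 24, None, 22, 25, 5, None, None, None, None, 13]
Compute height bottom-up (empty subtree = -1):
  height(13) = 1 + max(-1, -1) = 0
  height(5) = 1 + max(-1, 0) = 1
  height(22) = 1 + max(1, -1) = 2
  height(25) = 1 + max(-1, -1) = 0
  height(24) = 1 + max(2, 0) = 3
  height(37) = 1 + max(3, -1) = 4
Height = 4


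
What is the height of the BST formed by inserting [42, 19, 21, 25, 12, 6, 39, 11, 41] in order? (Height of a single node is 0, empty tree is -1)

Insertion order: [42, 19, 21, 25, 12, 6, 39, 11, 41]
Tree (level-order array): [42, 19, None, 12, 21, 6, None, None, 25, None, 11, None, 39, None, None, None, 41]
Compute height bottom-up (empty subtree = -1):
  height(11) = 1 + max(-1, -1) = 0
  height(6) = 1 + max(-1, 0) = 1
  height(12) = 1 + max(1, -1) = 2
  height(41) = 1 + max(-1, -1) = 0
  height(39) = 1 + max(-1, 0) = 1
  height(25) = 1 + max(-1, 1) = 2
  height(21) = 1 + max(-1, 2) = 3
  height(19) = 1 + max(2, 3) = 4
  height(42) = 1 + max(4, -1) = 5
Height = 5


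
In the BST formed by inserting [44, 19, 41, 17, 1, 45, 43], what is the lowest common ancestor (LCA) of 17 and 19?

Tree insertion order: [44, 19, 41, 17, 1, 45, 43]
Tree (level-order array): [44, 19, 45, 17, 41, None, None, 1, None, None, 43]
In a BST, the LCA of p=17, q=19 is the first node v on the
root-to-leaf path with p <= v <= q (go left if both < v, right if both > v).
Walk from root:
  at 44: both 17 and 19 < 44, go left
  at 19: 17 <= 19 <= 19, this is the LCA
LCA = 19


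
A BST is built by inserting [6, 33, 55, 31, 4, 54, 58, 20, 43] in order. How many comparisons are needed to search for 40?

Search path for 40: 6 -> 33 -> 55 -> 54 -> 43
Found: False
Comparisons: 5


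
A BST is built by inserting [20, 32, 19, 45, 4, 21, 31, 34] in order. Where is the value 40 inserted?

Starting tree (level order): [20, 19, 32, 4, None, 21, 45, None, None, None, 31, 34]
Insertion path: 20 -> 32 -> 45 -> 34
Result: insert 40 as right child of 34
Final tree (level order): [20, 19, 32, 4, None, 21, 45, None, None, None, 31, 34, None, None, None, None, 40]


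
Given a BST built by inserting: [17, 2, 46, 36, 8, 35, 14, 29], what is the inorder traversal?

Tree insertion order: [17, 2, 46, 36, 8, 35, 14, 29]
Tree (level-order array): [17, 2, 46, None, 8, 36, None, None, 14, 35, None, None, None, 29]
Inorder traversal: [2, 8, 14, 17, 29, 35, 36, 46]


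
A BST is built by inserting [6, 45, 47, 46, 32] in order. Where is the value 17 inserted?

Starting tree (level order): [6, None, 45, 32, 47, None, None, 46]
Insertion path: 6 -> 45 -> 32
Result: insert 17 as left child of 32
Final tree (level order): [6, None, 45, 32, 47, 17, None, 46]


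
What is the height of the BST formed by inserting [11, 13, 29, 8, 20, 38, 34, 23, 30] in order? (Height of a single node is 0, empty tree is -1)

Insertion order: [11, 13, 29, 8, 20, 38, 34, 23, 30]
Tree (level-order array): [11, 8, 13, None, None, None, 29, 20, 38, None, 23, 34, None, None, None, 30]
Compute height bottom-up (empty subtree = -1):
  height(8) = 1 + max(-1, -1) = 0
  height(23) = 1 + max(-1, -1) = 0
  height(20) = 1 + max(-1, 0) = 1
  height(30) = 1 + max(-1, -1) = 0
  height(34) = 1 + max(0, -1) = 1
  height(38) = 1 + max(1, -1) = 2
  height(29) = 1 + max(1, 2) = 3
  height(13) = 1 + max(-1, 3) = 4
  height(11) = 1 + max(0, 4) = 5
Height = 5


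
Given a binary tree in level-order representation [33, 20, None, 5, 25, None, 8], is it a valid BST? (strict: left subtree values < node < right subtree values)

Level-order array: [33, 20, None, 5, 25, None, 8]
Validate using subtree bounds (lo, hi): at each node, require lo < value < hi,
then recurse left with hi=value and right with lo=value.
Preorder trace (stopping at first violation):
  at node 33 with bounds (-inf, +inf): OK
  at node 20 with bounds (-inf, 33): OK
  at node 5 with bounds (-inf, 20): OK
  at node 8 with bounds (5, 20): OK
  at node 25 with bounds (20, 33): OK
No violation found at any node.
Result: Valid BST


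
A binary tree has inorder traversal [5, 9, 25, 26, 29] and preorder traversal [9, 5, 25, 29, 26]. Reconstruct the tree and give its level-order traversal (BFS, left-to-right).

Inorder:  [5, 9, 25, 26, 29]
Preorder: [9, 5, 25, 29, 26]
Algorithm: preorder visits root first, so consume preorder in order;
for each root, split the current inorder slice at that value into
left-subtree inorder and right-subtree inorder, then recurse.
Recursive splits:
  root=9; inorder splits into left=[5], right=[25, 26, 29]
  root=5; inorder splits into left=[], right=[]
  root=25; inorder splits into left=[], right=[26, 29]
  root=29; inorder splits into left=[26], right=[]
  root=26; inorder splits into left=[], right=[]
Reconstructed level-order: [9, 5, 25, 29, 26]


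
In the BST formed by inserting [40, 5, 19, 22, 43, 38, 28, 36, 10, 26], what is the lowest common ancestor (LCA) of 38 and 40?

Tree insertion order: [40, 5, 19, 22, 43, 38, 28, 36, 10, 26]
Tree (level-order array): [40, 5, 43, None, 19, None, None, 10, 22, None, None, None, 38, 28, None, 26, 36]
In a BST, the LCA of p=38, q=40 is the first node v on the
root-to-leaf path with p <= v <= q (go left if both < v, right if both > v).
Walk from root:
  at 40: 38 <= 40 <= 40, this is the LCA
LCA = 40


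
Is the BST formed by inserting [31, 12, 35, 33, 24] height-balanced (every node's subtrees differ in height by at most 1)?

Tree (level-order array): [31, 12, 35, None, 24, 33]
Definition: a tree is height-balanced if, at every node, |h(left) - h(right)| <= 1 (empty subtree has height -1).
Bottom-up per-node check:
  node 24: h_left=-1, h_right=-1, diff=0 [OK], height=0
  node 12: h_left=-1, h_right=0, diff=1 [OK], height=1
  node 33: h_left=-1, h_right=-1, diff=0 [OK], height=0
  node 35: h_left=0, h_right=-1, diff=1 [OK], height=1
  node 31: h_left=1, h_right=1, diff=0 [OK], height=2
All nodes satisfy the balance condition.
Result: Balanced


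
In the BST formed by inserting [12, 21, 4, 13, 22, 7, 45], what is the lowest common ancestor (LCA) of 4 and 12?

Tree insertion order: [12, 21, 4, 13, 22, 7, 45]
Tree (level-order array): [12, 4, 21, None, 7, 13, 22, None, None, None, None, None, 45]
In a BST, the LCA of p=4, q=12 is the first node v on the
root-to-leaf path with p <= v <= q (go left if both < v, right if both > v).
Walk from root:
  at 12: 4 <= 12 <= 12, this is the LCA
LCA = 12


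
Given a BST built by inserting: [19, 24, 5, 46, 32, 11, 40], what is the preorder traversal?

Tree insertion order: [19, 24, 5, 46, 32, 11, 40]
Tree (level-order array): [19, 5, 24, None, 11, None, 46, None, None, 32, None, None, 40]
Preorder traversal: [19, 5, 11, 24, 46, 32, 40]


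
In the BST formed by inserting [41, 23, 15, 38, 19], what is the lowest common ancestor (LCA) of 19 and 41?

Tree insertion order: [41, 23, 15, 38, 19]
Tree (level-order array): [41, 23, None, 15, 38, None, 19]
In a BST, the LCA of p=19, q=41 is the first node v on the
root-to-leaf path with p <= v <= q (go left if both < v, right if both > v).
Walk from root:
  at 41: 19 <= 41 <= 41, this is the LCA
LCA = 41


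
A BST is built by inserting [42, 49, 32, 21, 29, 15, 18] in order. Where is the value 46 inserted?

Starting tree (level order): [42, 32, 49, 21, None, None, None, 15, 29, None, 18]
Insertion path: 42 -> 49
Result: insert 46 as left child of 49
Final tree (level order): [42, 32, 49, 21, None, 46, None, 15, 29, None, None, None, 18]


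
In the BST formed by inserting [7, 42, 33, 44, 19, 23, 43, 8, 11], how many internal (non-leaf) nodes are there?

Tree built from: [7, 42, 33, 44, 19, 23, 43, 8, 11]
Tree (level-order array): [7, None, 42, 33, 44, 19, None, 43, None, 8, 23, None, None, None, 11]
Rule: An internal node has at least one child.
Per-node child counts:
  node 7: 1 child(ren)
  node 42: 2 child(ren)
  node 33: 1 child(ren)
  node 19: 2 child(ren)
  node 8: 1 child(ren)
  node 11: 0 child(ren)
  node 23: 0 child(ren)
  node 44: 1 child(ren)
  node 43: 0 child(ren)
Matching nodes: [7, 42, 33, 19, 8, 44]
Count of internal (non-leaf) nodes: 6


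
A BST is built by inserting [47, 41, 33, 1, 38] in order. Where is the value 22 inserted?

Starting tree (level order): [47, 41, None, 33, None, 1, 38]
Insertion path: 47 -> 41 -> 33 -> 1
Result: insert 22 as right child of 1
Final tree (level order): [47, 41, None, 33, None, 1, 38, None, 22]


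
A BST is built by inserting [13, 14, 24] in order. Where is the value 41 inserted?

Starting tree (level order): [13, None, 14, None, 24]
Insertion path: 13 -> 14 -> 24
Result: insert 41 as right child of 24
Final tree (level order): [13, None, 14, None, 24, None, 41]


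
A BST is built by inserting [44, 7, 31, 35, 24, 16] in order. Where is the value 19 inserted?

Starting tree (level order): [44, 7, None, None, 31, 24, 35, 16]
Insertion path: 44 -> 7 -> 31 -> 24 -> 16
Result: insert 19 as right child of 16
Final tree (level order): [44, 7, None, None, 31, 24, 35, 16, None, None, None, None, 19]


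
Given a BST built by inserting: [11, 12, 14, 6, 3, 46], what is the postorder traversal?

Tree insertion order: [11, 12, 14, 6, 3, 46]
Tree (level-order array): [11, 6, 12, 3, None, None, 14, None, None, None, 46]
Postorder traversal: [3, 6, 46, 14, 12, 11]


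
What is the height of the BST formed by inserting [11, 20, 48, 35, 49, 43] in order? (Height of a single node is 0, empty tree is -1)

Insertion order: [11, 20, 48, 35, 49, 43]
Tree (level-order array): [11, None, 20, None, 48, 35, 49, None, 43]
Compute height bottom-up (empty subtree = -1):
  height(43) = 1 + max(-1, -1) = 0
  height(35) = 1 + max(-1, 0) = 1
  height(49) = 1 + max(-1, -1) = 0
  height(48) = 1 + max(1, 0) = 2
  height(20) = 1 + max(-1, 2) = 3
  height(11) = 1 + max(-1, 3) = 4
Height = 4


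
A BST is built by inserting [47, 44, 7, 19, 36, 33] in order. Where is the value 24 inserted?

Starting tree (level order): [47, 44, None, 7, None, None, 19, None, 36, 33]
Insertion path: 47 -> 44 -> 7 -> 19 -> 36 -> 33
Result: insert 24 as left child of 33
Final tree (level order): [47, 44, None, 7, None, None, 19, None, 36, 33, None, 24]


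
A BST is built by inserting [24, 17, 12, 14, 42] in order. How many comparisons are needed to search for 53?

Search path for 53: 24 -> 42
Found: False
Comparisons: 2


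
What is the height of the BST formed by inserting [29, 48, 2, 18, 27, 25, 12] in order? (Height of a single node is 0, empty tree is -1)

Insertion order: [29, 48, 2, 18, 27, 25, 12]
Tree (level-order array): [29, 2, 48, None, 18, None, None, 12, 27, None, None, 25]
Compute height bottom-up (empty subtree = -1):
  height(12) = 1 + max(-1, -1) = 0
  height(25) = 1 + max(-1, -1) = 0
  height(27) = 1 + max(0, -1) = 1
  height(18) = 1 + max(0, 1) = 2
  height(2) = 1 + max(-1, 2) = 3
  height(48) = 1 + max(-1, -1) = 0
  height(29) = 1 + max(3, 0) = 4
Height = 4


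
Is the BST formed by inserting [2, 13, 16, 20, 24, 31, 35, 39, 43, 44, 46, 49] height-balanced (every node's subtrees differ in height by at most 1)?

Tree (level-order array): [2, None, 13, None, 16, None, 20, None, 24, None, 31, None, 35, None, 39, None, 43, None, 44, None, 46, None, 49]
Definition: a tree is height-balanced if, at every node, |h(left) - h(right)| <= 1 (empty subtree has height -1).
Bottom-up per-node check:
  node 49: h_left=-1, h_right=-1, diff=0 [OK], height=0
  node 46: h_left=-1, h_right=0, diff=1 [OK], height=1
  node 44: h_left=-1, h_right=1, diff=2 [FAIL (|-1-1|=2 > 1)], height=2
  node 43: h_left=-1, h_right=2, diff=3 [FAIL (|-1-2|=3 > 1)], height=3
  node 39: h_left=-1, h_right=3, diff=4 [FAIL (|-1-3|=4 > 1)], height=4
  node 35: h_left=-1, h_right=4, diff=5 [FAIL (|-1-4|=5 > 1)], height=5
  node 31: h_left=-1, h_right=5, diff=6 [FAIL (|-1-5|=6 > 1)], height=6
  node 24: h_left=-1, h_right=6, diff=7 [FAIL (|-1-6|=7 > 1)], height=7
  node 20: h_left=-1, h_right=7, diff=8 [FAIL (|-1-7|=8 > 1)], height=8
  node 16: h_left=-1, h_right=8, diff=9 [FAIL (|-1-8|=9 > 1)], height=9
  node 13: h_left=-1, h_right=9, diff=10 [FAIL (|-1-9|=10 > 1)], height=10
  node 2: h_left=-1, h_right=10, diff=11 [FAIL (|-1-10|=11 > 1)], height=11
Node 44 violates the condition: |-1 - 1| = 2 > 1.
Result: Not balanced


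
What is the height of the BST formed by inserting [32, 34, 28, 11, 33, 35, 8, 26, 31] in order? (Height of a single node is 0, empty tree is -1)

Insertion order: [32, 34, 28, 11, 33, 35, 8, 26, 31]
Tree (level-order array): [32, 28, 34, 11, 31, 33, 35, 8, 26]
Compute height bottom-up (empty subtree = -1):
  height(8) = 1 + max(-1, -1) = 0
  height(26) = 1 + max(-1, -1) = 0
  height(11) = 1 + max(0, 0) = 1
  height(31) = 1 + max(-1, -1) = 0
  height(28) = 1 + max(1, 0) = 2
  height(33) = 1 + max(-1, -1) = 0
  height(35) = 1 + max(-1, -1) = 0
  height(34) = 1 + max(0, 0) = 1
  height(32) = 1 + max(2, 1) = 3
Height = 3


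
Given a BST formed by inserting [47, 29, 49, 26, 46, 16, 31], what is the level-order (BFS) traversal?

Tree insertion order: [47, 29, 49, 26, 46, 16, 31]
Tree (level-order array): [47, 29, 49, 26, 46, None, None, 16, None, 31]
BFS from the root, enqueuing left then right child of each popped node:
  queue [47] -> pop 47, enqueue [29, 49], visited so far: [47]
  queue [29, 49] -> pop 29, enqueue [26, 46], visited so far: [47, 29]
  queue [49, 26, 46] -> pop 49, enqueue [none], visited so far: [47, 29, 49]
  queue [26, 46] -> pop 26, enqueue [16], visited so far: [47, 29, 49, 26]
  queue [46, 16] -> pop 46, enqueue [31], visited so far: [47, 29, 49, 26, 46]
  queue [16, 31] -> pop 16, enqueue [none], visited so far: [47, 29, 49, 26, 46, 16]
  queue [31] -> pop 31, enqueue [none], visited so far: [47, 29, 49, 26, 46, 16, 31]
Result: [47, 29, 49, 26, 46, 16, 31]


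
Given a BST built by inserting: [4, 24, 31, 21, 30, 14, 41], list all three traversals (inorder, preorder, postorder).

Tree insertion order: [4, 24, 31, 21, 30, 14, 41]
Tree (level-order array): [4, None, 24, 21, 31, 14, None, 30, 41]
Inorder (L, root, R): [4, 14, 21, 24, 30, 31, 41]
Preorder (root, L, R): [4, 24, 21, 14, 31, 30, 41]
Postorder (L, R, root): [14, 21, 30, 41, 31, 24, 4]


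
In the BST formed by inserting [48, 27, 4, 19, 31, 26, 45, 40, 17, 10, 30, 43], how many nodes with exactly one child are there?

Tree built from: [48, 27, 4, 19, 31, 26, 45, 40, 17, 10, 30, 43]
Tree (level-order array): [48, 27, None, 4, 31, None, 19, 30, 45, 17, 26, None, None, 40, None, 10, None, None, None, None, 43]
Rule: These are nodes with exactly 1 non-null child.
Per-node child counts:
  node 48: 1 child(ren)
  node 27: 2 child(ren)
  node 4: 1 child(ren)
  node 19: 2 child(ren)
  node 17: 1 child(ren)
  node 10: 0 child(ren)
  node 26: 0 child(ren)
  node 31: 2 child(ren)
  node 30: 0 child(ren)
  node 45: 1 child(ren)
  node 40: 1 child(ren)
  node 43: 0 child(ren)
Matching nodes: [48, 4, 17, 45, 40]
Count of nodes with exactly one child: 5


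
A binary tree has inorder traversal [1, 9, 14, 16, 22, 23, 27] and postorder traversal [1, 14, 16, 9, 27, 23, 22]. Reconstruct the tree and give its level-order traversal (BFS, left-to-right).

Inorder:   [1, 9, 14, 16, 22, 23, 27]
Postorder: [1, 14, 16, 9, 27, 23, 22]
Algorithm: postorder visits root last, so walk postorder right-to-left;
each value is the root of the current inorder slice — split it at that
value, recurse on the right subtree first, then the left.
Recursive splits:
  root=22; inorder splits into left=[1, 9, 14, 16], right=[23, 27]
  root=23; inorder splits into left=[], right=[27]
  root=27; inorder splits into left=[], right=[]
  root=9; inorder splits into left=[1], right=[14, 16]
  root=16; inorder splits into left=[14], right=[]
  root=14; inorder splits into left=[], right=[]
  root=1; inorder splits into left=[], right=[]
Reconstructed level-order: [22, 9, 23, 1, 16, 27, 14]
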